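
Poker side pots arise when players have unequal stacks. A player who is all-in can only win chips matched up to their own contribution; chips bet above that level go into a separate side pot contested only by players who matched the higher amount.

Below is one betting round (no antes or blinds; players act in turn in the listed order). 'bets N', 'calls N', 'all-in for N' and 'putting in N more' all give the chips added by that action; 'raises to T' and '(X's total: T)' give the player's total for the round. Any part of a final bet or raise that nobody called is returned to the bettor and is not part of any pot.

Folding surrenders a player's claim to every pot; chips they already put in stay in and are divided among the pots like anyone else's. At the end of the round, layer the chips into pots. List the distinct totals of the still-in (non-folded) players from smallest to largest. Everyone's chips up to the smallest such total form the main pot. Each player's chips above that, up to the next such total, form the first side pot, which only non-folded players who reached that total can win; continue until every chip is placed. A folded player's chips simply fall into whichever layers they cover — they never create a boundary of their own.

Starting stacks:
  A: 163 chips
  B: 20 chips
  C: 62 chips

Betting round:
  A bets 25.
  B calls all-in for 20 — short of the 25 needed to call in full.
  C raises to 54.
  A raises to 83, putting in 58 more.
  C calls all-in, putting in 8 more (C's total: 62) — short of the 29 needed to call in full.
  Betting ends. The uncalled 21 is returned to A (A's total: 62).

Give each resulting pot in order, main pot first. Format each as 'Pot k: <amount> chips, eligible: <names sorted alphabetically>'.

Contributions (after 21 returned to A): A=62, B=20, C=62
Pot levels (distinct totals of non-folded players): 20, 62
Layer 1-20: 20 each from A, B, C = 20*3 = 60 chips; eligible A, B, C
Layer 21-62: 42 each from A, C = 42*2 = 84 chips; eligible A, C

Pot 1: 60 chips, eligible: A, B, C
Pot 2: 84 chips, eligible: A, C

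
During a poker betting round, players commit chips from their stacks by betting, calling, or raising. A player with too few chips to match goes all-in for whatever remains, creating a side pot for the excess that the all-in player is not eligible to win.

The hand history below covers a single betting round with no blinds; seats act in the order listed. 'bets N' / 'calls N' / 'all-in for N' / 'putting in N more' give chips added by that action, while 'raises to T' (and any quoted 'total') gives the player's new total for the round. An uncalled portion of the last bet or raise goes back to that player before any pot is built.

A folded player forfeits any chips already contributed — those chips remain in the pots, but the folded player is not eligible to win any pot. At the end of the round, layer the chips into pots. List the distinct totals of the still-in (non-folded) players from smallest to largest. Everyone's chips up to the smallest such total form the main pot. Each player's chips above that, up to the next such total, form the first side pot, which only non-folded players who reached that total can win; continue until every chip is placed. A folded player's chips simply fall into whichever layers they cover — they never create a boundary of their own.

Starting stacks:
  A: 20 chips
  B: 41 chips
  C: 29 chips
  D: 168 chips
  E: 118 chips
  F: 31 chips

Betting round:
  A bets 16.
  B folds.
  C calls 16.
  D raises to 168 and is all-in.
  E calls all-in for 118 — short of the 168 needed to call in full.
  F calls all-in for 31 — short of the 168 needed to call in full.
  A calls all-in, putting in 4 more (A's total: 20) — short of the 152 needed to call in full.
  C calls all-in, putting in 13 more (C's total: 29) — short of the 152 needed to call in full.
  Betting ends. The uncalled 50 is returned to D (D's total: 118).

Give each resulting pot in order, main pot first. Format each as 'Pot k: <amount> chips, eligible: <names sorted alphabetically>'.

Pot 1: 100 chips, eligible: A, C, D, E, F
Pot 2: 36 chips, eligible: C, D, E, F
Pot 3: 6 chips, eligible: D, E, F
Pot 4: 174 chips, eligible: D, E

Derivation:
Contributions (after 50 returned to D): A=20, C=29, D=118, E=118, F=31
Folded: B
Pot levels (distinct totals of non-folded players): 20, 29, 31, 118
Layer 1-20: 20 each from A, C, D, E, F = 20*5 = 100 chips; eligible A, C, D, E, F
Layer 21-29: 9 each from C, D, E, F = 9*4 = 36 chips; eligible C, D, E, F
Layer 30-31: 2 each from D, E, F = 2*3 = 6 chips; eligible D, E, F
Layer 32-118: 87 each from D, E = 87*2 = 174 chips; eligible D, E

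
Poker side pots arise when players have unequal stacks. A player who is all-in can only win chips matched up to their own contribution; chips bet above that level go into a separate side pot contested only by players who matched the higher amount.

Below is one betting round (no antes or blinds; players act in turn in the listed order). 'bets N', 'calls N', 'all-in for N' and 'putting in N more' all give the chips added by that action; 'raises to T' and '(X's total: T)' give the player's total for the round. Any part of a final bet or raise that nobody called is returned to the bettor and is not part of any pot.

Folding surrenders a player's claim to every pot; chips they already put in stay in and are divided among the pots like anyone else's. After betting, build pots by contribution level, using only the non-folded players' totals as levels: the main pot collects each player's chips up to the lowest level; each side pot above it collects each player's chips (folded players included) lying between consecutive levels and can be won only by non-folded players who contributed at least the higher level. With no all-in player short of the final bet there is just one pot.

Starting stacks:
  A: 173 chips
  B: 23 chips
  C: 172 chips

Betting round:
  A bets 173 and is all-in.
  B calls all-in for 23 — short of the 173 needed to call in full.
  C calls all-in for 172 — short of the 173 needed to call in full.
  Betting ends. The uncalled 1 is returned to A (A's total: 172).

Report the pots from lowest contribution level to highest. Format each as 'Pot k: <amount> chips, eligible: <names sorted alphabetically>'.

Contributions (after 1 returned to A): A=172, B=23, C=172
Pot levels (distinct totals of non-folded players): 23, 172
Layer 1-23: 23 each from A, B, C = 23*3 = 69 chips; eligible A, B, C
Layer 24-172: 149 each from A, C = 149*2 = 298 chips; eligible A, C

Pot 1: 69 chips, eligible: A, B, C
Pot 2: 298 chips, eligible: A, C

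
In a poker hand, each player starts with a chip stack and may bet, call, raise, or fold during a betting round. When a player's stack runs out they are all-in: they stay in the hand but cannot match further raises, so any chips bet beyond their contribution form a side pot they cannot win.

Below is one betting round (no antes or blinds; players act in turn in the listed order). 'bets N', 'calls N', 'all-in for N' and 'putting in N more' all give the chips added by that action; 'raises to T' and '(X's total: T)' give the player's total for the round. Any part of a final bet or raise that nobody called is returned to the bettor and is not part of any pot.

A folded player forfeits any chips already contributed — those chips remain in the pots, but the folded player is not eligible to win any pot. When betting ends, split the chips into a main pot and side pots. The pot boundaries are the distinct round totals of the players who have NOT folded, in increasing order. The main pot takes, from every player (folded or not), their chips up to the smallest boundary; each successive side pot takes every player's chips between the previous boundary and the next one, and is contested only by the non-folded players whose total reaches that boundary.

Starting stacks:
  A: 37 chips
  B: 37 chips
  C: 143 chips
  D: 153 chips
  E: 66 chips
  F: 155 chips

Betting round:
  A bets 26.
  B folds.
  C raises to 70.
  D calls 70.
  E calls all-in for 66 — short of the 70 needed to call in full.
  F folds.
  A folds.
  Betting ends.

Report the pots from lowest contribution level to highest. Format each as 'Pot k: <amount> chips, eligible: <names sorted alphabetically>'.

Contributions: A=26, C=70, D=70, E=66
Folded: A, B, F
Pot levels (distinct totals of non-folded players): 66, 70
Layer 1-66: A 26 + C 66 + D 66 + E 66 = 224 chips; eligible C, D, E
Layer 67-70: 4 each from C, D = 4*2 = 8 chips; eligible C, D

Pot 1: 224 chips, eligible: C, D, E
Pot 2: 8 chips, eligible: C, D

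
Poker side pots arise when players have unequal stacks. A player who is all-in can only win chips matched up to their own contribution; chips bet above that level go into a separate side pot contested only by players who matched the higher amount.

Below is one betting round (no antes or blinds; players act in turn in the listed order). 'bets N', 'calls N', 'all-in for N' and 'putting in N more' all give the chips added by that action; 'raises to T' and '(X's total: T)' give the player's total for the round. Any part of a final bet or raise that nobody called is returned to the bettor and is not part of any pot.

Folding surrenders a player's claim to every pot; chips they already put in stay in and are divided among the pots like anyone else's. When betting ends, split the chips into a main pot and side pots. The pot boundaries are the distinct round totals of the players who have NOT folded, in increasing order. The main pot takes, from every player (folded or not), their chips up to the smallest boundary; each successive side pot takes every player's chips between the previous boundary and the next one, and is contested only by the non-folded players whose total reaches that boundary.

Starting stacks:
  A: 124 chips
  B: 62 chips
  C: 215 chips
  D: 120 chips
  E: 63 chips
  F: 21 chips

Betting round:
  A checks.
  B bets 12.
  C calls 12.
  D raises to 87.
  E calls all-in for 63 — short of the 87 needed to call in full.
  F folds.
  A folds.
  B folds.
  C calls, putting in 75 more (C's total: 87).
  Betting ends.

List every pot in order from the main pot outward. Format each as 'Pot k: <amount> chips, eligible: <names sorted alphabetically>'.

Pot 1: 201 chips, eligible: C, D, E
Pot 2: 48 chips, eligible: C, D

Derivation:
Contributions: B=12, C=87, D=87, E=63
Folded: A, B, F
Pot levels (distinct totals of non-folded players): 63, 87
Layer 1-63: B 12 + C 63 + D 63 + E 63 = 201 chips; eligible C, D, E
Layer 64-87: 24 each from C, D = 24*2 = 48 chips; eligible C, D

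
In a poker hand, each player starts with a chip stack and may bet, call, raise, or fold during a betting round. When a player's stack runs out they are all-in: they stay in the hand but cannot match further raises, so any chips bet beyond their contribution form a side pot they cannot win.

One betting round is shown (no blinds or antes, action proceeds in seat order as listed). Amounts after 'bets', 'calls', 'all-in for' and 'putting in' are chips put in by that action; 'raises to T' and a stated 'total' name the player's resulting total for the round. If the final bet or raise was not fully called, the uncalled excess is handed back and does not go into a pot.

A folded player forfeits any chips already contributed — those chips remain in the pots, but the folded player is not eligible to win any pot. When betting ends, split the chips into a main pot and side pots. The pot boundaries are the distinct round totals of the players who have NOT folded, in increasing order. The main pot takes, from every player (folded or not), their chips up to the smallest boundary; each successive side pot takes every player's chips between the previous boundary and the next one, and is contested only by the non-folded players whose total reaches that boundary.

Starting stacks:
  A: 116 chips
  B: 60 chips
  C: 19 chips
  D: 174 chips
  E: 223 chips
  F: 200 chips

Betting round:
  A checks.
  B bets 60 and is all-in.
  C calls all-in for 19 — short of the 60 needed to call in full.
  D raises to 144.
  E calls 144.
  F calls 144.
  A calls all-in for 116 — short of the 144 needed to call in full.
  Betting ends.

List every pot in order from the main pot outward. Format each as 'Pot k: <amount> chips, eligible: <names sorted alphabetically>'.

Contributions: A=116, B=60, C=19, D=144, E=144, F=144
Pot levels (distinct totals of non-folded players): 19, 60, 116, 144
Layer 1-19: 19 each from A, B, C, D, E, F = 19*6 = 114 chips; eligible A, B, C, D, E, F
Layer 20-60: 41 each from A, B, D, E, F = 41*5 = 205 chips; eligible A, B, D, E, F
Layer 61-116: 56 each from A, D, E, F = 56*4 = 224 chips; eligible A, D, E, F
Layer 117-144: 28 each from D, E, F = 28*3 = 84 chips; eligible D, E, F

Pot 1: 114 chips, eligible: A, B, C, D, E, F
Pot 2: 205 chips, eligible: A, B, D, E, F
Pot 3: 224 chips, eligible: A, D, E, F
Pot 4: 84 chips, eligible: D, E, F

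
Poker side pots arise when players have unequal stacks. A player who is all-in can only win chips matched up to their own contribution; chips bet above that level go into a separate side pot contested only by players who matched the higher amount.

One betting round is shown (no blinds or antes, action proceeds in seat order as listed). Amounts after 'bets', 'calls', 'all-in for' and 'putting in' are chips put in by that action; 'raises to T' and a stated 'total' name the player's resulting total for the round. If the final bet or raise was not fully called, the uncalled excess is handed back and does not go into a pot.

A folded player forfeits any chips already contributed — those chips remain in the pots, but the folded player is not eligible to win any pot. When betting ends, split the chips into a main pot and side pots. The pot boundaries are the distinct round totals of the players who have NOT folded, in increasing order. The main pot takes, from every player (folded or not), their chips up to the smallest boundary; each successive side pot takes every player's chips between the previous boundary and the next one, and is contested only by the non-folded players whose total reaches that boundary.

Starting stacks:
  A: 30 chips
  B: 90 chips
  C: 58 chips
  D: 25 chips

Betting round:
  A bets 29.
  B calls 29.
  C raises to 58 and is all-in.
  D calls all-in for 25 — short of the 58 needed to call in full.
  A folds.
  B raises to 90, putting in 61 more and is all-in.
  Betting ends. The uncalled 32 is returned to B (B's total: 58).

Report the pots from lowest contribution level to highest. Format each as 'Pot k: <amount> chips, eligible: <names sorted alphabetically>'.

Pot 1: 100 chips, eligible: B, C, D
Pot 2: 70 chips, eligible: B, C

Derivation:
Contributions (after 32 returned to B): A=29, B=58, C=58, D=25
Folded: A
Pot levels (distinct totals of non-folded players): 25, 58
Layer 1-25: 25 each from A, B, C, D = 25*4 = 100 chips; eligible B, C, D
Layer 26-58: A 4 + B 33 + C 33 = 70 chips; eligible B, C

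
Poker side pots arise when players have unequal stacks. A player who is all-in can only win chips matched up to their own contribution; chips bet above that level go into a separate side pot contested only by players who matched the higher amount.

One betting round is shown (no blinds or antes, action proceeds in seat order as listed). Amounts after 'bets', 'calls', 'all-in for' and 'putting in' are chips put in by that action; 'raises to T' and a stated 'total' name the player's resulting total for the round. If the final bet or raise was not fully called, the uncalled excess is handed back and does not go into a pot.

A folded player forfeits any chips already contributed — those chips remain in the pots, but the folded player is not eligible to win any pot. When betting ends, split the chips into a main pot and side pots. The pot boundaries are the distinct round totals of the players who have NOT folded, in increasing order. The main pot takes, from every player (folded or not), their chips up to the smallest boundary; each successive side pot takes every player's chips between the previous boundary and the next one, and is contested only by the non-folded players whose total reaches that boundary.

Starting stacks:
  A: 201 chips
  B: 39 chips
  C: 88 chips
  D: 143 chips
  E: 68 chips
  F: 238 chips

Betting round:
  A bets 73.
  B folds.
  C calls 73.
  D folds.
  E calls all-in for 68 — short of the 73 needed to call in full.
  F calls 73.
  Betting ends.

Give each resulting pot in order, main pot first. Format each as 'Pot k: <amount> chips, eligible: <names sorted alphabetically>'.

Contributions: A=73, C=73, E=68, F=73
Folded: B, D
Pot levels (distinct totals of non-folded players): 68, 73
Layer 1-68: 68 each from A, C, E, F = 68*4 = 272 chips; eligible A, C, E, F
Layer 69-73: 5 each from A, C, F = 5*3 = 15 chips; eligible A, C, F

Pot 1: 272 chips, eligible: A, C, E, F
Pot 2: 15 chips, eligible: A, C, F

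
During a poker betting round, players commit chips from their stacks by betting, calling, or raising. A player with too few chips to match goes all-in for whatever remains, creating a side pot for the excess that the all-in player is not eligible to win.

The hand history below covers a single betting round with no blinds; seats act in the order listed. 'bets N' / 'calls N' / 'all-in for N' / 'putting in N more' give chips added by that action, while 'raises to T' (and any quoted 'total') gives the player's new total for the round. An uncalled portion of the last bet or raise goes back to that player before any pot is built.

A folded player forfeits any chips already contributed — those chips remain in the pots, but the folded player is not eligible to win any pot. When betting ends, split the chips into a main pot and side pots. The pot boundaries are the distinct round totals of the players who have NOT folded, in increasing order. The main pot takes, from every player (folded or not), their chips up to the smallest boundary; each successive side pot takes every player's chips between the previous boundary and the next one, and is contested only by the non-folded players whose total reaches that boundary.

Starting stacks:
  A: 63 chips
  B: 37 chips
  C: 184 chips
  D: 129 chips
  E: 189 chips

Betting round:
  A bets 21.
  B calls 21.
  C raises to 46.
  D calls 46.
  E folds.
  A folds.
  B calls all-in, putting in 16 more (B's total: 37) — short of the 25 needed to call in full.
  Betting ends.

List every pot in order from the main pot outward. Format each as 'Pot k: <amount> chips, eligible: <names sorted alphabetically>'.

Pot 1: 132 chips, eligible: B, C, D
Pot 2: 18 chips, eligible: C, D

Derivation:
Contributions: A=21, B=37, C=46, D=46
Folded: A, E
Pot levels (distinct totals of non-folded players): 37, 46
Layer 1-37: A 21 + B 37 + C 37 + D 37 = 132 chips; eligible B, C, D
Layer 38-46: 9 each from C, D = 9*2 = 18 chips; eligible C, D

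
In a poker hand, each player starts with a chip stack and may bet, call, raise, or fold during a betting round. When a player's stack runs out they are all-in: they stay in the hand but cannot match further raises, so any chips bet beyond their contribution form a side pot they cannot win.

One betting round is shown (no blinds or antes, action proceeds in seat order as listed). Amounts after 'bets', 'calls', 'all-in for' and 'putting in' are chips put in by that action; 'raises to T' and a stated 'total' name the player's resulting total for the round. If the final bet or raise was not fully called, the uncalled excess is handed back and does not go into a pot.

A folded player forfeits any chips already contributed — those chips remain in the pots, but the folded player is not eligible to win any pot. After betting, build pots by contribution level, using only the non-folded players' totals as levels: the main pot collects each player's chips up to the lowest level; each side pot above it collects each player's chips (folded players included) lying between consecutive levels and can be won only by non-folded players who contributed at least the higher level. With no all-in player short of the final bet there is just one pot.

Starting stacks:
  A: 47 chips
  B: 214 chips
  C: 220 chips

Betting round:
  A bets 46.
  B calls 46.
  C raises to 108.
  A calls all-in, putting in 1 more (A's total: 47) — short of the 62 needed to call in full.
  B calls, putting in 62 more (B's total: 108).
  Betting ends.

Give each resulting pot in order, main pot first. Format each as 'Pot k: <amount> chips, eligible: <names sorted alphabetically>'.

Contributions: A=47, B=108, C=108
Pot levels (distinct totals of non-folded players): 47, 108
Layer 1-47: 47 each from A, B, C = 47*3 = 141 chips; eligible A, B, C
Layer 48-108: 61 each from B, C = 61*2 = 122 chips; eligible B, C

Pot 1: 141 chips, eligible: A, B, C
Pot 2: 122 chips, eligible: B, C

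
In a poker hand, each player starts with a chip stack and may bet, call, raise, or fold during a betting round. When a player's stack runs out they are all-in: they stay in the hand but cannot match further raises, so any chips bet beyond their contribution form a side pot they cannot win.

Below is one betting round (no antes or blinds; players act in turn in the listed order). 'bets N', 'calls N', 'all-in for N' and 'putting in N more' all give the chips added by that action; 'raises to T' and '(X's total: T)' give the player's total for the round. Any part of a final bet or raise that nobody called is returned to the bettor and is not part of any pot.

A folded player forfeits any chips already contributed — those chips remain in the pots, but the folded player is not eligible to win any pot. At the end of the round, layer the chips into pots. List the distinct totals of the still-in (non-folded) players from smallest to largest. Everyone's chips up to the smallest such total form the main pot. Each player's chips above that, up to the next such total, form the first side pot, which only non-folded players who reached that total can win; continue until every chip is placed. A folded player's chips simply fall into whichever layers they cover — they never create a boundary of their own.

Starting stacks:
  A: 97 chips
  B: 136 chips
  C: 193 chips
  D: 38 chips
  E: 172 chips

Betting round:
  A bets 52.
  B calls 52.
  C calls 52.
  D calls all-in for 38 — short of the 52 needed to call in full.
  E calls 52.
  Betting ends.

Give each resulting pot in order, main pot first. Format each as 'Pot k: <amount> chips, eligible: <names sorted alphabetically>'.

Pot 1: 190 chips, eligible: A, B, C, D, E
Pot 2: 56 chips, eligible: A, B, C, E

Derivation:
Contributions: A=52, B=52, C=52, D=38, E=52
Pot levels (distinct totals of non-folded players): 38, 52
Layer 1-38: 38 each from A, B, C, D, E = 38*5 = 190 chips; eligible A, B, C, D, E
Layer 39-52: 14 each from A, B, C, E = 14*4 = 56 chips; eligible A, B, C, E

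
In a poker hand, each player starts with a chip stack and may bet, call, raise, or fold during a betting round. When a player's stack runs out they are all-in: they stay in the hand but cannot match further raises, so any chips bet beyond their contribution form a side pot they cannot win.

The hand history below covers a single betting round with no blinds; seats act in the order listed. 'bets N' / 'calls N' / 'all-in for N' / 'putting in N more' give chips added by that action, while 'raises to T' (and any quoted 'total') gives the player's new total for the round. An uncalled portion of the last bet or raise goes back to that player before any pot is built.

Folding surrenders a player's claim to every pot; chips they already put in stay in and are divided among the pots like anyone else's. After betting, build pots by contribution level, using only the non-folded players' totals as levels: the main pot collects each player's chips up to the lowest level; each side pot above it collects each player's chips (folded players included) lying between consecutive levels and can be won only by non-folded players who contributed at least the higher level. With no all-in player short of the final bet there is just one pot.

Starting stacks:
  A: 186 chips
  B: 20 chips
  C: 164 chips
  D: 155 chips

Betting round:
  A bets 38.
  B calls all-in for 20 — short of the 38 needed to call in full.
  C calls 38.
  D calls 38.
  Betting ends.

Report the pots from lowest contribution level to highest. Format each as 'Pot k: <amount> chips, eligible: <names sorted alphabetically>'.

Contributions: A=38, B=20, C=38, D=38
Pot levels (distinct totals of non-folded players): 20, 38
Layer 1-20: 20 each from A, B, C, D = 20*4 = 80 chips; eligible A, B, C, D
Layer 21-38: 18 each from A, C, D = 18*3 = 54 chips; eligible A, C, D

Pot 1: 80 chips, eligible: A, B, C, D
Pot 2: 54 chips, eligible: A, C, D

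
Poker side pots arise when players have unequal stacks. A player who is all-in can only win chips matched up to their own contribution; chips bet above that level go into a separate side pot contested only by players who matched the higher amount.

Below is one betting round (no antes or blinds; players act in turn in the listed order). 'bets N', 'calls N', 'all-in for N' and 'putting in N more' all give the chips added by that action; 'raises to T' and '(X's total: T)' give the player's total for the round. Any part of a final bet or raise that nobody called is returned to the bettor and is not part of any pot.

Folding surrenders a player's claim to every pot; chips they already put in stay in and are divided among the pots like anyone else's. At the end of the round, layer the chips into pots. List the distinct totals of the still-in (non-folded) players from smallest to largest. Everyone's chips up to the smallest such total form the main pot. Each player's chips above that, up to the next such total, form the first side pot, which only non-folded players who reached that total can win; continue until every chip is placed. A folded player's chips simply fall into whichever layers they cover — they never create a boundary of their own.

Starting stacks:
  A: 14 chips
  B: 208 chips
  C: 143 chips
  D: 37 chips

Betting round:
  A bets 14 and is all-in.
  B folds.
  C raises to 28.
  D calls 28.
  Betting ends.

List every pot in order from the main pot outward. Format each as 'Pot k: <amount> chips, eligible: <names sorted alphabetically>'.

Contributions: A=14, C=28, D=28
Folded: B
Pot levels (distinct totals of non-folded players): 14, 28
Layer 1-14: 14 each from A, C, D = 14*3 = 42 chips; eligible A, C, D
Layer 15-28: 14 each from C, D = 14*2 = 28 chips; eligible C, D

Pot 1: 42 chips, eligible: A, C, D
Pot 2: 28 chips, eligible: C, D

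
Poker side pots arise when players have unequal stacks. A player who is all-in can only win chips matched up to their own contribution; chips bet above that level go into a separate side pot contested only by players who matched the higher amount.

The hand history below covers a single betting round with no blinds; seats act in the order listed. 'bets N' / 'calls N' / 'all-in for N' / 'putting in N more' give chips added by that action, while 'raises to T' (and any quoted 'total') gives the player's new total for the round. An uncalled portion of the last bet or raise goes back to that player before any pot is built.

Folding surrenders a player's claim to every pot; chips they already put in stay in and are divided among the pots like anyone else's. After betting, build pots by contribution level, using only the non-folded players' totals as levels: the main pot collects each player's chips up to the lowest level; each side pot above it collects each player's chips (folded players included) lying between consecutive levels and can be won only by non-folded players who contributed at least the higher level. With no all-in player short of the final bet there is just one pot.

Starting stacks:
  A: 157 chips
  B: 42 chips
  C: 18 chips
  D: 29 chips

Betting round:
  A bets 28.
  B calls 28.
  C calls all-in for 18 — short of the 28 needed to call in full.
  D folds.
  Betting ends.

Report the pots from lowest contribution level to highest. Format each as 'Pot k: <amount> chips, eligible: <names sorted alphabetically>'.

Pot 1: 54 chips, eligible: A, B, C
Pot 2: 20 chips, eligible: A, B

Derivation:
Contributions: A=28, B=28, C=18
Folded: D
Pot levels (distinct totals of non-folded players): 18, 28
Layer 1-18: 18 each from A, B, C = 18*3 = 54 chips; eligible A, B, C
Layer 19-28: 10 each from A, B = 10*2 = 20 chips; eligible A, B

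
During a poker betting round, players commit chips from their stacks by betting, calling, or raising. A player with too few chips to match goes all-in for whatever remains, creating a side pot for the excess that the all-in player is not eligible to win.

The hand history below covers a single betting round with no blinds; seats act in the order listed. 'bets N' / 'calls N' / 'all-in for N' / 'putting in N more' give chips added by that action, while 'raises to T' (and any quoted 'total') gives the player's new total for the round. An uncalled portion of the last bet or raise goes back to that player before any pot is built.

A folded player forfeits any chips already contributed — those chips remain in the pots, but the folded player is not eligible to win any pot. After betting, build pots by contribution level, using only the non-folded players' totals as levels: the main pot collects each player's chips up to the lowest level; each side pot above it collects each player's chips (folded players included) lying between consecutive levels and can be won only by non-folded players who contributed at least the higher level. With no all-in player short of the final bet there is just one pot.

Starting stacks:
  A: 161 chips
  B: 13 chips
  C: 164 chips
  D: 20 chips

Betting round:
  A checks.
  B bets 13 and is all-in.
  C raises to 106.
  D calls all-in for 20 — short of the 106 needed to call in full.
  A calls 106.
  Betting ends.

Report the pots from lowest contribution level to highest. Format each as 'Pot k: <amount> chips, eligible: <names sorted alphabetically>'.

Pot 1: 52 chips, eligible: A, B, C, D
Pot 2: 21 chips, eligible: A, C, D
Pot 3: 172 chips, eligible: A, C

Derivation:
Contributions: A=106, B=13, C=106, D=20
Pot levels (distinct totals of non-folded players): 13, 20, 106
Layer 1-13: 13 each from A, B, C, D = 13*4 = 52 chips; eligible A, B, C, D
Layer 14-20: 7 each from A, C, D = 7*3 = 21 chips; eligible A, C, D
Layer 21-106: 86 each from A, C = 86*2 = 172 chips; eligible A, C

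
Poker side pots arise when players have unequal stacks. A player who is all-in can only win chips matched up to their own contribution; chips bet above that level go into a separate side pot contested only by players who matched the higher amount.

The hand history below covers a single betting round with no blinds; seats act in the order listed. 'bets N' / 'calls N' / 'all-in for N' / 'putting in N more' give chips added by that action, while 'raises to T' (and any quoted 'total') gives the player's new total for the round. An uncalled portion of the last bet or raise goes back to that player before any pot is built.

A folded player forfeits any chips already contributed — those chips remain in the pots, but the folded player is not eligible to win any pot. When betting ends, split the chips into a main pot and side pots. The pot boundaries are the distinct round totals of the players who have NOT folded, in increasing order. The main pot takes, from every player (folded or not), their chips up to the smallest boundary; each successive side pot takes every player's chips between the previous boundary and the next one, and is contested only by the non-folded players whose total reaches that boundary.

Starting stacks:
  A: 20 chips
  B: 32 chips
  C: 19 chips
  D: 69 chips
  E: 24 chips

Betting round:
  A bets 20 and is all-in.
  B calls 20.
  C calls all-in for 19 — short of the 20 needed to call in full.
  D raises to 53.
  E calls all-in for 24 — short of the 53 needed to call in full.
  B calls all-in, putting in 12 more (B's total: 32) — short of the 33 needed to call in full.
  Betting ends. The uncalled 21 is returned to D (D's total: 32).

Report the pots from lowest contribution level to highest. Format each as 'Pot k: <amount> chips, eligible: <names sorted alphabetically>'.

Pot 1: 95 chips, eligible: A, B, C, D, E
Pot 2: 4 chips, eligible: A, B, D, E
Pot 3: 12 chips, eligible: B, D, E
Pot 4: 16 chips, eligible: B, D

Derivation:
Contributions (after 21 returned to D): A=20, B=32, C=19, D=32, E=24
Pot levels (distinct totals of non-folded players): 19, 20, 24, 32
Layer 1-19: 19 each from A, B, C, D, E = 19*5 = 95 chips; eligible A, B, C, D, E
Layer 20-20: 1 each from A, B, D, E = 1*4 = 4 chips; eligible A, B, D, E
Layer 21-24: 4 each from B, D, E = 4*3 = 12 chips; eligible B, D, E
Layer 25-32: 8 each from B, D = 8*2 = 16 chips; eligible B, D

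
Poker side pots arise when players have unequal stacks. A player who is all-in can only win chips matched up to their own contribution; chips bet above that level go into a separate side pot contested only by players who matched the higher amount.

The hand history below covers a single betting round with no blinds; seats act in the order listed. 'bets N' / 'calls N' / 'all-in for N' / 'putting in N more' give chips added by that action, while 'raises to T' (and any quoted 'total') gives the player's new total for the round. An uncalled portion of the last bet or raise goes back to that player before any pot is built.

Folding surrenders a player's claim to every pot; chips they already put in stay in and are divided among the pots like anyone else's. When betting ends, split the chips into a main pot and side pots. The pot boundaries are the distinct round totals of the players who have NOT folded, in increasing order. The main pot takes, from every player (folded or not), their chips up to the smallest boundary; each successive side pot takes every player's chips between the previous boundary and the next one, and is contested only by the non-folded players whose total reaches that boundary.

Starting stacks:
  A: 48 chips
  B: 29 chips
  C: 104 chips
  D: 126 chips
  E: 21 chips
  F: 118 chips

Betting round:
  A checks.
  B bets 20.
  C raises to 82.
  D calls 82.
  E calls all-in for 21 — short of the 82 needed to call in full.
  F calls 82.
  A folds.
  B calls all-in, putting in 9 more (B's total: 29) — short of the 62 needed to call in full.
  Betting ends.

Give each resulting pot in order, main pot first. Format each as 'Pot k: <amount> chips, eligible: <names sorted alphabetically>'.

Pot 1: 105 chips, eligible: B, C, D, E, F
Pot 2: 32 chips, eligible: B, C, D, F
Pot 3: 159 chips, eligible: C, D, F

Derivation:
Contributions: B=29, C=82, D=82, E=21, F=82
Folded: A
Pot levels (distinct totals of non-folded players): 21, 29, 82
Layer 1-21: 21 each from B, C, D, E, F = 21*5 = 105 chips; eligible B, C, D, E, F
Layer 22-29: 8 each from B, C, D, F = 8*4 = 32 chips; eligible B, C, D, F
Layer 30-82: 53 each from C, D, F = 53*3 = 159 chips; eligible C, D, F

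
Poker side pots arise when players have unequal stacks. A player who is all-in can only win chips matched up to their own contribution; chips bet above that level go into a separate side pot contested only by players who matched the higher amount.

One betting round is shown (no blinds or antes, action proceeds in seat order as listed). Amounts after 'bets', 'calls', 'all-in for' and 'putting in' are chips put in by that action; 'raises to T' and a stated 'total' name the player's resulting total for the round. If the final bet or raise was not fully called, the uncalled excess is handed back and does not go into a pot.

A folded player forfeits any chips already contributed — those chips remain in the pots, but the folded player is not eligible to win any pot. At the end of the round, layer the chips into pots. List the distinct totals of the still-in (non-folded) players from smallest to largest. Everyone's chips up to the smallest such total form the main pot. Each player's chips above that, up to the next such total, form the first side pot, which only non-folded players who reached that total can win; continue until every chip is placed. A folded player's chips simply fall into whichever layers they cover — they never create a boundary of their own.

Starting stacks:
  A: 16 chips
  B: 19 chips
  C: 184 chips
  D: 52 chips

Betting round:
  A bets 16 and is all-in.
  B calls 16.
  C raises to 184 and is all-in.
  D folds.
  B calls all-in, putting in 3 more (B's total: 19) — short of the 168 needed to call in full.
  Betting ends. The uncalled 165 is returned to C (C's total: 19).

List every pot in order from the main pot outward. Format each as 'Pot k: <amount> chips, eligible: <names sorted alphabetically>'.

Contributions (after 165 returned to C): A=16, B=19, C=19
Folded: D
Pot levels (distinct totals of non-folded players): 16, 19
Layer 1-16: 16 each from A, B, C = 16*3 = 48 chips; eligible A, B, C
Layer 17-19: 3 each from B, C = 3*2 = 6 chips; eligible B, C

Pot 1: 48 chips, eligible: A, B, C
Pot 2: 6 chips, eligible: B, C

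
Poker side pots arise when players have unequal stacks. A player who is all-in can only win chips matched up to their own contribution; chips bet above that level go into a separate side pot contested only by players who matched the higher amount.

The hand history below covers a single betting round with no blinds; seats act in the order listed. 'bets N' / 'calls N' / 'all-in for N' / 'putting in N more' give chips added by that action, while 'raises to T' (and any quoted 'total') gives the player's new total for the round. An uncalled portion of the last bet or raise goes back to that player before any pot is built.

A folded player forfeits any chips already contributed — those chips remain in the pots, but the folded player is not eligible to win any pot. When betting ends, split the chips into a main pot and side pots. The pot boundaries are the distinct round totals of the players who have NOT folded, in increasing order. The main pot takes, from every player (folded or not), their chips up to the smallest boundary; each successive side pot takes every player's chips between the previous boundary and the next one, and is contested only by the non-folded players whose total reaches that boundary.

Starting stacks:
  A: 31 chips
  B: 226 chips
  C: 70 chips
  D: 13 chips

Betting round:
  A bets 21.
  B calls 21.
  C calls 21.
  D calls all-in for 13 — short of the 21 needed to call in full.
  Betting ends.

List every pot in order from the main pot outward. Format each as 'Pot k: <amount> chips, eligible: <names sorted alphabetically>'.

Contributions: A=21, B=21, C=21, D=13
Pot levels (distinct totals of non-folded players): 13, 21
Layer 1-13: 13 each from A, B, C, D = 13*4 = 52 chips; eligible A, B, C, D
Layer 14-21: 8 each from A, B, C = 8*3 = 24 chips; eligible A, B, C

Pot 1: 52 chips, eligible: A, B, C, D
Pot 2: 24 chips, eligible: A, B, C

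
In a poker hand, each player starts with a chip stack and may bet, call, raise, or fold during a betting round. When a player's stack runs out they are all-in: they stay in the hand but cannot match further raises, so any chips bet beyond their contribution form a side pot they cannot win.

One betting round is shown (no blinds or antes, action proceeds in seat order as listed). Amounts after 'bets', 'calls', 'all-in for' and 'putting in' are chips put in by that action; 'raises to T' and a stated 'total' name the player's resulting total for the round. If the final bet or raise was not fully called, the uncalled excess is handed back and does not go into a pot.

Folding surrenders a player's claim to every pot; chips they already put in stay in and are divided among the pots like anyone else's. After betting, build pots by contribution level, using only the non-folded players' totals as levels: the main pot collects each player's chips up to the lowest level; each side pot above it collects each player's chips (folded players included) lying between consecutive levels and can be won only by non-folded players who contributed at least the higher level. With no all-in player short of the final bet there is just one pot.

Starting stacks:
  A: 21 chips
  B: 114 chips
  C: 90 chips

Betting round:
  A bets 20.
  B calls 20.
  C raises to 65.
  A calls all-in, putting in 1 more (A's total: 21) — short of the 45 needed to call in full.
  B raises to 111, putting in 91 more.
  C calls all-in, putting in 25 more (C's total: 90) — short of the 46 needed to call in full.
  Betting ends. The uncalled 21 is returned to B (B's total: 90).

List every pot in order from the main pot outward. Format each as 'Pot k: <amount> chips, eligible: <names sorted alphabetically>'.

Contributions (after 21 returned to B): A=21, B=90, C=90
Pot levels (distinct totals of non-folded players): 21, 90
Layer 1-21: 21 each from A, B, C = 21*3 = 63 chips; eligible A, B, C
Layer 22-90: 69 each from B, C = 69*2 = 138 chips; eligible B, C

Pot 1: 63 chips, eligible: A, B, C
Pot 2: 138 chips, eligible: B, C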